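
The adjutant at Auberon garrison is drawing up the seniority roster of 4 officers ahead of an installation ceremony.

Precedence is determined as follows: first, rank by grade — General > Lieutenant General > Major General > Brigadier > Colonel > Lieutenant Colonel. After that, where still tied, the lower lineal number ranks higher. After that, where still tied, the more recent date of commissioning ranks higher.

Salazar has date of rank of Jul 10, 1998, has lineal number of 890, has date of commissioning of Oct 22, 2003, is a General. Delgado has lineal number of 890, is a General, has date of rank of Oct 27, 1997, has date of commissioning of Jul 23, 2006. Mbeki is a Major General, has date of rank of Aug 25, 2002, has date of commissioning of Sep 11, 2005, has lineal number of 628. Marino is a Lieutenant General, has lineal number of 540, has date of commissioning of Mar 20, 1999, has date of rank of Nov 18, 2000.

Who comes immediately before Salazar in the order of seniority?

By grade: Delgado and Salazar (General); then Marino (Lieutenant General); then Mbeki (Major General).
Delgado and Salazar both have lineal number 890, so the next rule applies.
Among Delgado and Salazar, by date of commissioning (later first): Delgado (Jul 23, 2006) before Salazar (Oct 22, 2003).
Order: Delgado, Salazar, Marino, Mbeki.

Delgado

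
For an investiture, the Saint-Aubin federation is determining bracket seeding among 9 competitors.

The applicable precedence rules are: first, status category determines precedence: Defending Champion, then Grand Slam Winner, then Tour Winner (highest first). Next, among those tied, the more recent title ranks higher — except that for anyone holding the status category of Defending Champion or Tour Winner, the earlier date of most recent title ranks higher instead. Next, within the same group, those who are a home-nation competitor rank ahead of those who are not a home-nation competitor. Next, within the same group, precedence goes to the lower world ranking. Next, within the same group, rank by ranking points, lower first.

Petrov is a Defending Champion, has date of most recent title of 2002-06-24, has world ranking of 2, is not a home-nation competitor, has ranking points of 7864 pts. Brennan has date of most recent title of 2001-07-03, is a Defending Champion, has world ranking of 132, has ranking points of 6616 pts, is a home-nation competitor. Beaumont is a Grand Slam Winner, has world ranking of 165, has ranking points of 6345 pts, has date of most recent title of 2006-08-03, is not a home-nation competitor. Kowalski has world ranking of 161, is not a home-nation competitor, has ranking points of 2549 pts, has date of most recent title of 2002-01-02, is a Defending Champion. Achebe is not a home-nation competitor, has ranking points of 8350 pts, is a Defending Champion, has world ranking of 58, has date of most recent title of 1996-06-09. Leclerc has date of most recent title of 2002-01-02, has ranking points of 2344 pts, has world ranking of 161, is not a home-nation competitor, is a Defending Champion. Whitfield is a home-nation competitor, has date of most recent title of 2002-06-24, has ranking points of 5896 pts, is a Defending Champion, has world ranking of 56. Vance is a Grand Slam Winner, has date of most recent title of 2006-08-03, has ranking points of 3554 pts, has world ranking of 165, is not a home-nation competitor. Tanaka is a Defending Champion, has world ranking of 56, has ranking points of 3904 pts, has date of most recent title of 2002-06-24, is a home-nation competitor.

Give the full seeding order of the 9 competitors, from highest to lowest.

Achebe, Brennan, Leclerc, Kowalski, Tanaka, Whitfield, Petrov, Vance, Beaumont

By status category: Achebe, Brennan, Leclerc, Kowalski, Tanaka, Whitfield and Petrov (Defending Champion); then Vance and Beaumont (Grand Slam Winner).
Among Achebe, Brennan, Leclerc, Kowalski, Tanaka, Whitfield and Petrov, by date of most recent title (earlier first) (reversed rule for this group): Achebe (1996-06-09) before Brennan (2001-07-03) before Leclerc and Kowalski (2002-01-02) before Tanaka, Whitfield and Petrov (2002-06-24).
Leclerc and Kowalski are each not a home-nation competitor, so the next rule applies.
Leclerc and Kowalski both have world ranking 161, so the next rule applies.
Among Leclerc and Kowalski, by ranking points (lower first): Leclerc (2344 pts) before Kowalski (2549 pts).
Among Tanaka, Whitfield and Petrov, a home-nation competitor before not a home-nation competitor: Tanaka and Whitfield (a home-nation competitor) before Petrov (not a home-nation competitor).
Tanaka and Whitfield both have world ranking 56, so the next rule applies.
Among Tanaka and Whitfield, by ranking points (lower first): Tanaka (3904 pts) before Whitfield (5896 pts).
Vance and Beaumont both have date of most recent title 2006-08-03, so the next rule applies.
Vance and Beaumont are each not a home-nation competitor, so the next rule applies.
Vance and Beaumont both have world ranking 165, so the next rule applies.
Among Vance and Beaumont, by ranking points (lower first): Vance (3554 pts) before Beaumont (6345 pts).
Full order: Achebe, Brennan, Leclerc, Kowalski, Tanaka, Whitfield, Petrov, Vance, Beaumont.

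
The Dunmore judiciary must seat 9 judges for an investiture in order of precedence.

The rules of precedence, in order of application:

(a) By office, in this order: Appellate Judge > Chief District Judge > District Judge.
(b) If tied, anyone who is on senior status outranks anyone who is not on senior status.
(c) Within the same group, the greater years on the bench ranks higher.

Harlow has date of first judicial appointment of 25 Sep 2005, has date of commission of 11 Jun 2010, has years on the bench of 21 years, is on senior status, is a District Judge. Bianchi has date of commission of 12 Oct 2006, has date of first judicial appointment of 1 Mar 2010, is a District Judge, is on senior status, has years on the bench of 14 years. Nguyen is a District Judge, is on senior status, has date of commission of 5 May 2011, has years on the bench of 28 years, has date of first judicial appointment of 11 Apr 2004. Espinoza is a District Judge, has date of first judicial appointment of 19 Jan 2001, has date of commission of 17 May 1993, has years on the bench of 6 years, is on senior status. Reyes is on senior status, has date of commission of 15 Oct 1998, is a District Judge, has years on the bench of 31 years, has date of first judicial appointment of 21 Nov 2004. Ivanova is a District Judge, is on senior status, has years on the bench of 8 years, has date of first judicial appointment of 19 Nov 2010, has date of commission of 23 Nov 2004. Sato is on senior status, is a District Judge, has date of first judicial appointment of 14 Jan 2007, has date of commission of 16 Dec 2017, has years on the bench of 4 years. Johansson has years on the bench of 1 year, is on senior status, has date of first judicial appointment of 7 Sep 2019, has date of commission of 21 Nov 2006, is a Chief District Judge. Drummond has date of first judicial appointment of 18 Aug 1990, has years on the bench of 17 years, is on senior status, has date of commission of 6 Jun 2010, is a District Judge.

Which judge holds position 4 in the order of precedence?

By office: Johansson (Chief District Judge); then Reyes, Nguyen, Harlow, Drummond, Bianchi, Ivanova, Espinoza and Sato (District Judge).
Reyes, Nguyen, Harlow, Drummond, Bianchi, Ivanova, Espinoza and Sato are each on senior status, so the next rule applies.
Among Reyes, Nguyen, Harlow, Drummond, Bianchi, Ivanova, Espinoza and Sato, by years on the bench (higher first): Reyes (31 years) before Nguyen (28 years) before Harlow (21 years) before Drummond (17 years) before Bianchi (14 years) before Ivanova (8 years) before Espinoza (6 years) before Sato (4 years).
Order: Johansson, Reyes, Nguyen, Harlow, Drummond, Bianchi, Ivanova, Espinoza, Sato.

Harlow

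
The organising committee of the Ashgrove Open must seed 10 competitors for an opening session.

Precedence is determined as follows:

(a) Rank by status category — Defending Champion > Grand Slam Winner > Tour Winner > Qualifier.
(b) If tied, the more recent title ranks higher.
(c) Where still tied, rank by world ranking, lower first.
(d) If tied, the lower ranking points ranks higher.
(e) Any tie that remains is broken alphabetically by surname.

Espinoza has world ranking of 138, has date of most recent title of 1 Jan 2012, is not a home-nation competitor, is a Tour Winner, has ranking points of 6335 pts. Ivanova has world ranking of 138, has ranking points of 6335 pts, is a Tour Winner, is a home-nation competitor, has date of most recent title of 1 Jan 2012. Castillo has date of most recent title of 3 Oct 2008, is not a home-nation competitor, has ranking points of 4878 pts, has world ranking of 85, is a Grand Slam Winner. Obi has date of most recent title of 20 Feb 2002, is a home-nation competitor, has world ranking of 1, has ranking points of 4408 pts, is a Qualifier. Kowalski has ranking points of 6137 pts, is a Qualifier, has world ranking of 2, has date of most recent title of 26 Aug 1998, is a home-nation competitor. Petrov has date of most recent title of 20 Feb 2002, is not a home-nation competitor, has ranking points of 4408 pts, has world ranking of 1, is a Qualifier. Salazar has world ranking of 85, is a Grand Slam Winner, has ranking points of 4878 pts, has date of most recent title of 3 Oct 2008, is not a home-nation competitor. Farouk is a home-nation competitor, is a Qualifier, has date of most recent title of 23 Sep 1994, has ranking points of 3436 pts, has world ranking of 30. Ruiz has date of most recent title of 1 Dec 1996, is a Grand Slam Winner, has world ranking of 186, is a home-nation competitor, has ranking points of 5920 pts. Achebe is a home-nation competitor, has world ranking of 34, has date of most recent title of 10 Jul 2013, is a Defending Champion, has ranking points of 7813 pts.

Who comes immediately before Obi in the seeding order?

Ivanova

By status category: Achebe (Defending Champion); then Castillo, Salazar and Ruiz (Grand Slam Winner); then Espinoza and Ivanova (Tour Winner); then Obi, Petrov, Kowalski and Farouk (Qualifier).
Among Castillo, Salazar and Ruiz, by date of most recent title (later first): Castillo and Salazar (3 Oct 2008) before Ruiz (1 Dec 1996).
Castillo and Salazar both have world ranking 85, so the next rule applies.
Castillo and Salazar both have ranking points 4878 pts, so the next rule applies.
Among Castillo and Salazar, alphabetically by surname: Castillo before Salazar.
Espinoza and Ivanova both have date of most recent title 1 Jan 2012, so the next rule applies.
Espinoza and Ivanova both have world ranking 138, so the next rule applies.
Espinoza and Ivanova both have ranking points 6335 pts, so the next rule applies.
Among Espinoza and Ivanova, alphabetically by surname: Espinoza before Ivanova.
Among Obi, Petrov, Kowalski and Farouk, by date of most recent title (later first): Obi and Petrov (20 Feb 2002) before Kowalski (26 Aug 1998) before Farouk (23 Sep 1994).
Obi and Petrov both have world ranking 1, so the next rule applies.
Obi and Petrov both have ranking points 4408 pts, so the next rule applies.
Among Obi and Petrov, alphabetically by surname: Obi before Petrov.
Order: Achebe, Castillo, Salazar, Ruiz, Espinoza, Ivanova, Obi, Petrov, Kowalski, Farouk.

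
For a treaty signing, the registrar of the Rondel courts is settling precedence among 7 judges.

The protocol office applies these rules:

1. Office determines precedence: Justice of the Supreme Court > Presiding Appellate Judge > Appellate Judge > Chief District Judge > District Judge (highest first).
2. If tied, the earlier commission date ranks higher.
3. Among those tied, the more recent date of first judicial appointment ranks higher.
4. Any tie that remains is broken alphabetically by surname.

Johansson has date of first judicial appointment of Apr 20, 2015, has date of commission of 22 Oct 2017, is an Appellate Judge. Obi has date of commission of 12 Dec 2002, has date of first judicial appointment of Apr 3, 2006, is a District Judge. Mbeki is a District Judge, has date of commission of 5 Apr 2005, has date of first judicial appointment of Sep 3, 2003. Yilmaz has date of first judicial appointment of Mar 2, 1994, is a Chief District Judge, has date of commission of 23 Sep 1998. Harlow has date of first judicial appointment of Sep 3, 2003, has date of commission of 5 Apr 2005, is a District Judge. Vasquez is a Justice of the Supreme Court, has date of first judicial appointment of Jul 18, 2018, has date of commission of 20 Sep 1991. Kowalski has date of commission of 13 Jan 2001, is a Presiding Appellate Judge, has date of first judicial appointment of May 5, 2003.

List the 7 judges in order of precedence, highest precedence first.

By office: Vasquez (Justice of the Supreme Court); then Kowalski (Presiding Appellate Judge); then Johansson (Appellate Judge); then Yilmaz (Chief District Judge); then Obi, Harlow and Mbeki (District Judge).
Among Obi, Harlow and Mbeki, by date of commission (earlier first): Obi (12 Dec 2002) before Harlow and Mbeki (5 Apr 2005).
Harlow and Mbeki both have date of first judicial appointment Sep 3, 2003, so the next rule applies.
Among Harlow and Mbeki, alphabetically by surname: Harlow before Mbeki.
Full order: Vasquez, Kowalski, Johansson, Yilmaz, Obi, Harlow, Mbeki.

Vasquez, Kowalski, Johansson, Yilmaz, Obi, Harlow, Mbeki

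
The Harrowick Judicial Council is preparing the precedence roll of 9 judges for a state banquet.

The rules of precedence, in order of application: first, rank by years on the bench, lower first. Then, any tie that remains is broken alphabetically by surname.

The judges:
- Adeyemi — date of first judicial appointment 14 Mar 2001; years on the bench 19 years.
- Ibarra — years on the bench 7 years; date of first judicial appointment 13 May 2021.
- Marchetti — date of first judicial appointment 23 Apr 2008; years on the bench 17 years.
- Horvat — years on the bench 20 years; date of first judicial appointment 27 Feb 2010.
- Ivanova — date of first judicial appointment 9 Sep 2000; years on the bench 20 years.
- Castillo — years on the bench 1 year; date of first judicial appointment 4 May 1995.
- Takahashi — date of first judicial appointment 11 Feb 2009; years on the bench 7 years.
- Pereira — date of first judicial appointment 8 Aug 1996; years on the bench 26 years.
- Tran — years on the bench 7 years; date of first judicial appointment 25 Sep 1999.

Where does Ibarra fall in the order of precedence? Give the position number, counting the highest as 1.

By years on the bench (lower first): Castillo (1 year); then Ibarra, Takahashi and Tran (each 7 years); then Marchetti (17 years); then Adeyemi (19 years); then Horvat and Ivanova (both 20 years); then Pereira (26 years).
Among Ibarra, Takahashi and Tran, alphabetically by surname: Ibarra before Takahashi before Tran.
Among Horvat and Ivanova, alphabetically by surname: Horvat before Ivanova.
Order: Castillo, Ibarra, Takahashi, Tran, Marchetti, Adeyemi, Horvat, Ivanova, Pereira. So position 2.

2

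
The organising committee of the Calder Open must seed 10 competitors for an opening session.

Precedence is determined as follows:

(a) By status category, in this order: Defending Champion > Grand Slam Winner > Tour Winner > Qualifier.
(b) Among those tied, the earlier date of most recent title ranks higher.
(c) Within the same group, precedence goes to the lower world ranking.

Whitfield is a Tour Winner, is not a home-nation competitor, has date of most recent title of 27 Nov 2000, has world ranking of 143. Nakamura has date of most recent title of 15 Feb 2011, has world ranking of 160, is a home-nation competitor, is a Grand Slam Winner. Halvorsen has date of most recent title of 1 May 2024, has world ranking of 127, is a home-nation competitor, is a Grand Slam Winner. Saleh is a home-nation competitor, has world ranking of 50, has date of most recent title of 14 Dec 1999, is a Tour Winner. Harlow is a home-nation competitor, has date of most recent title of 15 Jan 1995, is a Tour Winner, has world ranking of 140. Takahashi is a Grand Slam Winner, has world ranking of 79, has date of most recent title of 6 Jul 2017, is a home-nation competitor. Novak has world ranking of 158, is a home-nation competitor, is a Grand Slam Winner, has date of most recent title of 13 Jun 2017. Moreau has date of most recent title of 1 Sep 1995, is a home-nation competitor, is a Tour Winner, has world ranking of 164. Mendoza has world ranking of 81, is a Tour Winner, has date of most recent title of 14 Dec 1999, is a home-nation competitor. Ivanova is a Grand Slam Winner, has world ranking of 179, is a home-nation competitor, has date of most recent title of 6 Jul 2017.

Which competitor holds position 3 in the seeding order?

Takahashi

By status category: Nakamura, Novak, Takahashi, Ivanova and Halvorsen (Grand Slam Winner); then Harlow, Moreau, Saleh, Mendoza and Whitfield (Tour Winner).
Among Nakamura, Novak, Takahashi, Ivanova and Halvorsen, by date of most recent title (earlier first): Nakamura (15 Feb 2011) before Novak (13 Jun 2017) before Takahashi and Ivanova (6 Jul 2017) before Halvorsen (1 May 2024).
Among Takahashi and Ivanova, by world ranking (lower first): Takahashi (79) before Ivanova (179).
Among Harlow, Moreau, Saleh, Mendoza and Whitfield, by date of most recent title (earlier first): Harlow (15 Jan 1995) before Moreau (1 Sep 1995) before Saleh and Mendoza (14 Dec 1999) before Whitfield (27 Nov 2000).
Among Saleh and Mendoza, by world ranking (lower first): Saleh (50) before Mendoza (81).
Order: Nakamura, Novak, Takahashi, Ivanova, Halvorsen, Harlow, Moreau, Saleh, Mendoza, Whitfield.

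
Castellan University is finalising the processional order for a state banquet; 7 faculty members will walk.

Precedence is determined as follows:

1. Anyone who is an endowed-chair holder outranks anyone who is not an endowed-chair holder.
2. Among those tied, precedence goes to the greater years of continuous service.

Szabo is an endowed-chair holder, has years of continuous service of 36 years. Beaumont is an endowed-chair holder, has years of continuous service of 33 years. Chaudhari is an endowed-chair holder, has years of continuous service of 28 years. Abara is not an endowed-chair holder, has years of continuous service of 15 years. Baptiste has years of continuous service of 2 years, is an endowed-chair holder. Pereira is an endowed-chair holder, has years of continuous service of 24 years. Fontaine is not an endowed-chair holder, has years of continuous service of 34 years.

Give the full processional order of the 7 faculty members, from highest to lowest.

Szabo, Beaumont, Chaudhari, Pereira, Baptiste, Fontaine, Abara

By the first rule: Szabo, Beaumont, Chaudhari, Pereira and Baptiste (each an endowed-chair holder); then Fontaine and Abara (both not an endowed-chair holder).
Among Szabo, Beaumont, Chaudhari, Pereira and Baptiste, by years of continuous service (higher first): Szabo (36 years) before Beaumont (33 years) before Chaudhari (28 years) before Pereira (24 years) before Baptiste (2 years).
Among Fontaine and Abara, by years of continuous service (higher first): Fontaine (34 years) before Abara (15 years).
Full order: Szabo, Beaumont, Chaudhari, Pereira, Baptiste, Fontaine, Abara.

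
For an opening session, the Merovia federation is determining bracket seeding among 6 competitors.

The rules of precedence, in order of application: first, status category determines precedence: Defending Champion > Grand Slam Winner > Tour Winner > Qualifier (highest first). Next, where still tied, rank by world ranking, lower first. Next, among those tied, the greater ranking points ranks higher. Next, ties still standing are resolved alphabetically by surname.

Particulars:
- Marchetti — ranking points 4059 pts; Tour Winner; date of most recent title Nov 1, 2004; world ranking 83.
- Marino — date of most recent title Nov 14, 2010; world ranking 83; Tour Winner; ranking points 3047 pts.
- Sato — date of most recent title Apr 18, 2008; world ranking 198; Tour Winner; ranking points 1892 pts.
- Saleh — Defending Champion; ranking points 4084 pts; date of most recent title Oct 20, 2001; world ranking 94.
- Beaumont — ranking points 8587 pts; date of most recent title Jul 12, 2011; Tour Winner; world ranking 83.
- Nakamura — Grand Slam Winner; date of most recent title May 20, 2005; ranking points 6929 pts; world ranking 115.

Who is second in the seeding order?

By status category: Saleh (Defending Champion); then Nakamura (Grand Slam Winner); then Beaumont, Marchetti, Marino and Sato (Tour Winner).
Among Beaumont, Marchetti, Marino and Sato, by world ranking (lower first): Beaumont, Marchetti and Marino (83) before Sato (198).
Among Beaumont, Marchetti and Marino, by ranking points (higher first): Beaumont (8587 pts) before Marchetti (4059 pts) before Marino (3047 pts).
Order: Saleh, Nakamura, Beaumont, Marchetti, Marino, Sato.

Nakamura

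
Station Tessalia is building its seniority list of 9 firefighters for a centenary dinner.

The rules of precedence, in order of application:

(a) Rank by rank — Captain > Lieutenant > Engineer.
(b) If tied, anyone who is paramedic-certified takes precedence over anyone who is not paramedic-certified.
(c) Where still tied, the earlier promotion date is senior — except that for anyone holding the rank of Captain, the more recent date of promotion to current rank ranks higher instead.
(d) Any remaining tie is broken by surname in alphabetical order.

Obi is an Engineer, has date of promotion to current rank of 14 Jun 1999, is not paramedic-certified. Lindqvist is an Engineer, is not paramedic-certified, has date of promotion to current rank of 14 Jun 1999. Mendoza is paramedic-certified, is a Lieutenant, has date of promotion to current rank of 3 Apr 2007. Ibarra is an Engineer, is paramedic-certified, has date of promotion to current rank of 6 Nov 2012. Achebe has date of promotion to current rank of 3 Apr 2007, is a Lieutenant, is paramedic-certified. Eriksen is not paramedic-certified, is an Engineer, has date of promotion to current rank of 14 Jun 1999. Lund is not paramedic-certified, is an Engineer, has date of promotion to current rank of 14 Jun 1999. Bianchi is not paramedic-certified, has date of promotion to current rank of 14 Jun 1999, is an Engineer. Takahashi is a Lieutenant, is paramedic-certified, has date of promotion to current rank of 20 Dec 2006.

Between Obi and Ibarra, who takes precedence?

Ibarra

By rank: Takahashi, Achebe and Mendoza (Lieutenant); then Ibarra, Bianchi, Eriksen, Lindqvist, Lund and Obi (Engineer).
Takahashi, Achebe and Mendoza are each paramedic-certified, so the next rule applies.
Among Takahashi, Achebe and Mendoza, by date of promotion to current rank (earlier first): Takahashi (20 Dec 2006) before Achebe and Mendoza (3 Apr 2007).
Among Achebe and Mendoza, alphabetically by surname: Achebe before Mendoza.
Among Ibarra, Bianchi, Eriksen, Lindqvist, Lund and Obi, paramedic-certified before not paramedic-certified: Ibarra (paramedic-certified) before Bianchi, Eriksen, Lindqvist, Lund and Obi (not paramedic-certified).
Bianchi, Eriksen, Lindqvist, Lund and Obi all have date of promotion to current rank 14 Jun 1999, so the next rule applies.
Among Bianchi, Eriksen, Lindqvist, Lund and Obi, alphabetically by surname: Bianchi before Eriksen before Lindqvist before Lund before Obi.
So Ibarra takes precedence.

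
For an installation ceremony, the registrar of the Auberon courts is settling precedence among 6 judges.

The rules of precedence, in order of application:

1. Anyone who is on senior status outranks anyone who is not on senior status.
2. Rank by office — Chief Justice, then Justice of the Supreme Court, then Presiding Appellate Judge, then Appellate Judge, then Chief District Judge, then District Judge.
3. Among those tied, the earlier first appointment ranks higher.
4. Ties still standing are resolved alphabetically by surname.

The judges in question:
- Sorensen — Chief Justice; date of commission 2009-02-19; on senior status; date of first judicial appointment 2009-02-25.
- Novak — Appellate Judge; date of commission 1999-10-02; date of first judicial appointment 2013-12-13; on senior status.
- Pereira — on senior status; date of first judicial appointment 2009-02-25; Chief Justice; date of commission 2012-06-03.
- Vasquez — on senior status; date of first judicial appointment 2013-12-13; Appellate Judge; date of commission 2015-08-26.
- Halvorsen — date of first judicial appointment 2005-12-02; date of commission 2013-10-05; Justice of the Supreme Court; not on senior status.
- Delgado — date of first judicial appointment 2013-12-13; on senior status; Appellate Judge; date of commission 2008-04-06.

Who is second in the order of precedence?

By the first rule: Pereira, Sorensen, Delgado, Novak and Vasquez (each on senior status); then Halvorsen (not on senior status).
Among Pereira, Sorensen, Delgado, Novak and Vasquez, by office: Pereira and Sorensen (Chief Justice) before Delgado, Novak and Vasquez (Appellate Judge).
Pereira and Sorensen both have date of first judicial appointment 2009-02-25, so the next rule applies.
Among Pereira and Sorensen, alphabetically by surname: Pereira before Sorensen.
Delgado, Novak and Vasquez all have date of first judicial appointment 2013-12-13, so the next rule applies.
Among Delgado, Novak and Vasquez, alphabetically by surname: Delgado before Novak before Vasquez.
Order: Pereira, Sorensen, Delgado, Novak, Vasquez, Halvorsen.

Sorensen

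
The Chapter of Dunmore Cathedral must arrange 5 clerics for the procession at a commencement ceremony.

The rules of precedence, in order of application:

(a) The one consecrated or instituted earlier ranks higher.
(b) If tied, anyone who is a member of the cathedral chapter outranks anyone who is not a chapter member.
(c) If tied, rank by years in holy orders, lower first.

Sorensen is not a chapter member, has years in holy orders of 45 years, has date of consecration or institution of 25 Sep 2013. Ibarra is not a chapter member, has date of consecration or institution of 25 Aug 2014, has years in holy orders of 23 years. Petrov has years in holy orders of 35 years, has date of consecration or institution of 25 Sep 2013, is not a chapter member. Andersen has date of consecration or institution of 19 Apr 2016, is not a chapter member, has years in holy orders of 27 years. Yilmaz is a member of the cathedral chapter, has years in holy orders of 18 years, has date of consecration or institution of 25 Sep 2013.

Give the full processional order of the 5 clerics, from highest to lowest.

By date of consecration or institution (earlier first): Yilmaz, Petrov and Sorensen (each 25 Sep 2013); then Ibarra (25 Aug 2014); then Andersen (19 Apr 2016).
Among Yilmaz, Petrov and Sorensen, a member of the cathedral chapter before not a chapter member: Yilmaz (a member of the cathedral chapter) before Petrov and Sorensen (not a chapter member).
Among Petrov and Sorensen, by years in holy orders (lower first): Petrov (35 years) before Sorensen (45 years).
Full order: Yilmaz, Petrov, Sorensen, Ibarra, Andersen.

Yilmaz, Petrov, Sorensen, Ibarra, Andersen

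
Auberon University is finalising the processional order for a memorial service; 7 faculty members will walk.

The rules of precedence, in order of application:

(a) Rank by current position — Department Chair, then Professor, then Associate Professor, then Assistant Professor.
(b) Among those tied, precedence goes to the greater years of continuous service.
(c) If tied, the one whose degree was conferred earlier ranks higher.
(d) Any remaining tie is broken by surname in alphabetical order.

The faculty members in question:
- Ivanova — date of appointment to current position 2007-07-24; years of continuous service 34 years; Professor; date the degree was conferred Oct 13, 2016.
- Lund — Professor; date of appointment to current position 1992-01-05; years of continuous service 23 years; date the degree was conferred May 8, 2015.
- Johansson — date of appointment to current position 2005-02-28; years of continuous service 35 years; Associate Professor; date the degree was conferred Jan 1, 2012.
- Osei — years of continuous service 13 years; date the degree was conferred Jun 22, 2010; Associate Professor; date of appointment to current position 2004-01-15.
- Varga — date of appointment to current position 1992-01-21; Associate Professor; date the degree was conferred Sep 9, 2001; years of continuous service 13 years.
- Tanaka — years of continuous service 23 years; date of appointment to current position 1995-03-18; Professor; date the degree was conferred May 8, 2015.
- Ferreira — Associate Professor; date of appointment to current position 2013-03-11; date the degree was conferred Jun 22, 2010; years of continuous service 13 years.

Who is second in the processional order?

By current position: Ivanova, Lund and Tanaka (Professor); then Johansson, Varga, Ferreira and Osei (Associate Professor).
Among Ivanova, Lund and Tanaka, by years of continuous service (higher first): Ivanova (34 years) before Lund and Tanaka (23 years).
Lund and Tanaka both have date the degree was conferred May 8, 2015, so the next rule applies.
Among Lund and Tanaka, alphabetically by surname: Lund before Tanaka.
Among Johansson, Varga, Ferreira and Osei, by years of continuous service (higher first): Johansson (35 years) before Varga, Ferreira and Osei (13 years).
Among Varga, Ferreira and Osei, by date the degree was conferred (earlier first): Varga (Sep 9, 2001) before Ferreira and Osei (Jun 22, 2010).
Among Ferreira and Osei, alphabetically by surname: Ferreira before Osei.
Order: Ivanova, Lund, Tanaka, Johansson, Varga, Ferreira, Osei.

Lund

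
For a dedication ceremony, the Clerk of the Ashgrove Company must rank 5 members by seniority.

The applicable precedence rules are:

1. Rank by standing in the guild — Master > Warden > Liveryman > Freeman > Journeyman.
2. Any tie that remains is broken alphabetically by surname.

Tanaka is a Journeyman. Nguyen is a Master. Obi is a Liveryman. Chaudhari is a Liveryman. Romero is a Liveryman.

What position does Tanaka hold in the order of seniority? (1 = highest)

5

By standing in the guild: Nguyen (Master); then Chaudhari, Obi and Romero (Liveryman); then Tanaka (Journeyman).
Among Chaudhari, Obi and Romero, alphabetically by surname: Chaudhari before Obi before Romero.
Order: Nguyen, Chaudhari, Obi, Romero, Tanaka. So position 5.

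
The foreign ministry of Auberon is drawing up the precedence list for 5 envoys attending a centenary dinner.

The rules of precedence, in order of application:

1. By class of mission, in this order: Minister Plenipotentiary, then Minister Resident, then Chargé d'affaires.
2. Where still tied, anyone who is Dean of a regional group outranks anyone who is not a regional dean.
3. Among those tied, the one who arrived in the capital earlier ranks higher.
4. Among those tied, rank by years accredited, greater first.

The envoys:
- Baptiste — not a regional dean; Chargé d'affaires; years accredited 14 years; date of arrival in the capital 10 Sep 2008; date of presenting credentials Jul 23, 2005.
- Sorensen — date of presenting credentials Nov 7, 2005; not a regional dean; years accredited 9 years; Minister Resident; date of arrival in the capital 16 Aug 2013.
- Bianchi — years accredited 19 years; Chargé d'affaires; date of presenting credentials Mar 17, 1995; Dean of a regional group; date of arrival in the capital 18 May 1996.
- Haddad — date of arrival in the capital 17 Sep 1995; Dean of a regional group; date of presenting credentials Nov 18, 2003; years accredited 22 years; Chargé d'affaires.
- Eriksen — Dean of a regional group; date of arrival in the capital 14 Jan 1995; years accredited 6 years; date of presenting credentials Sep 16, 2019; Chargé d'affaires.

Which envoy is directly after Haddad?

Bianchi

By class of mission: Sorensen (Minister Resident); then Eriksen, Haddad, Bianchi and Baptiste (Chargé d'affaires).
Among Eriksen, Haddad, Bianchi and Baptiste, Dean of a regional group before not a regional dean: Eriksen, Haddad and Bianchi (Dean of a regional group) before Baptiste (not a regional dean).
Among Eriksen, Haddad and Bianchi, by date of arrival in the capital (earlier first): Eriksen (14 Jan 1995) before Haddad (17 Sep 1995) before Bianchi (18 May 1996).
Order: Sorensen, Eriksen, Haddad, Bianchi, Baptiste.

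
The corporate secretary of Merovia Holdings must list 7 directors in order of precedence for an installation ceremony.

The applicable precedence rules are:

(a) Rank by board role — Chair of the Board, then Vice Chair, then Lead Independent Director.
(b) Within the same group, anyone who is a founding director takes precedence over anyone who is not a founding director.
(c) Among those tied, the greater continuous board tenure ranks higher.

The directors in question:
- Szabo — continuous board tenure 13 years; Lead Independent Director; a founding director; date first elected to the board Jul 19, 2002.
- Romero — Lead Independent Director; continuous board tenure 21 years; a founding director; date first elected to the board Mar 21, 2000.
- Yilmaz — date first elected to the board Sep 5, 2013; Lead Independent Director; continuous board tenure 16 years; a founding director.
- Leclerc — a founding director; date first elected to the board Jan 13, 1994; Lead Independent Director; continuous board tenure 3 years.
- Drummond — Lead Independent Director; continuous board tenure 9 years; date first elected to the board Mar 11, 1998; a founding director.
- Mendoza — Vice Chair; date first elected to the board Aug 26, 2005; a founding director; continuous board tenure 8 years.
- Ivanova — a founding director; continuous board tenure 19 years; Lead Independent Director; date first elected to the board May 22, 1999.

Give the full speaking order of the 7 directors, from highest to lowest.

By board role: Mendoza (Vice Chair); then Romero, Ivanova, Yilmaz, Szabo, Drummond and Leclerc (Lead Independent Director).
Romero, Ivanova, Yilmaz, Szabo, Drummond and Leclerc are each a founding director, so the next rule applies.
Among Romero, Ivanova, Yilmaz, Szabo, Drummond and Leclerc, by continuous board tenure (higher first): Romero (21 years) before Ivanova (19 years) before Yilmaz (16 years) before Szabo (13 years) before Drummond (9 years) before Leclerc (3 years).
Full order: Mendoza, Romero, Ivanova, Yilmaz, Szabo, Drummond, Leclerc.

Mendoza, Romero, Ivanova, Yilmaz, Szabo, Drummond, Leclerc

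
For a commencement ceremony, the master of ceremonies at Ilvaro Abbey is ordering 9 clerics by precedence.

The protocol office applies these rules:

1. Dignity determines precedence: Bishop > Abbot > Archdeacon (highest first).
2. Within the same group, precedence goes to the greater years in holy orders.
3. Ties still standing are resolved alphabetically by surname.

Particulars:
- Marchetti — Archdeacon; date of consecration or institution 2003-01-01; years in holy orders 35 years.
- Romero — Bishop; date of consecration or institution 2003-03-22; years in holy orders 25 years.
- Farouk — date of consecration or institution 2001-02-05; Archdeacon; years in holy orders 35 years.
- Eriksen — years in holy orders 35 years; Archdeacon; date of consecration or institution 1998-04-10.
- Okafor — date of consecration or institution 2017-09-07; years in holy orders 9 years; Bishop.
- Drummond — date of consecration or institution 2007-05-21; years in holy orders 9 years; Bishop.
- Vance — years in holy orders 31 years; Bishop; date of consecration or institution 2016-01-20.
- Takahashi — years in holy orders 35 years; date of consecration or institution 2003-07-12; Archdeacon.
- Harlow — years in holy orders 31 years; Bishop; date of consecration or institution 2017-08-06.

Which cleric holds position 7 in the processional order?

By dignity: Harlow, Vance, Romero, Drummond and Okafor (Bishop); then Eriksen, Farouk, Marchetti and Takahashi (Archdeacon).
Among Harlow, Vance, Romero, Drummond and Okafor, by years in holy orders (higher first): Harlow and Vance (31 years) before Romero (25 years) before Drummond and Okafor (9 years).
Among Harlow and Vance, alphabetically by surname: Harlow before Vance.
Among Drummond and Okafor, alphabetically by surname: Drummond before Okafor.
Eriksen, Farouk, Marchetti and Takahashi all have years in holy orders 35 years, so the next rule applies.
Among Eriksen, Farouk, Marchetti and Takahashi, alphabetically by surname: Eriksen before Farouk before Marchetti before Takahashi.
Order: Harlow, Vance, Romero, Drummond, Okafor, Eriksen, Farouk, Marchetti, Takahashi.

Farouk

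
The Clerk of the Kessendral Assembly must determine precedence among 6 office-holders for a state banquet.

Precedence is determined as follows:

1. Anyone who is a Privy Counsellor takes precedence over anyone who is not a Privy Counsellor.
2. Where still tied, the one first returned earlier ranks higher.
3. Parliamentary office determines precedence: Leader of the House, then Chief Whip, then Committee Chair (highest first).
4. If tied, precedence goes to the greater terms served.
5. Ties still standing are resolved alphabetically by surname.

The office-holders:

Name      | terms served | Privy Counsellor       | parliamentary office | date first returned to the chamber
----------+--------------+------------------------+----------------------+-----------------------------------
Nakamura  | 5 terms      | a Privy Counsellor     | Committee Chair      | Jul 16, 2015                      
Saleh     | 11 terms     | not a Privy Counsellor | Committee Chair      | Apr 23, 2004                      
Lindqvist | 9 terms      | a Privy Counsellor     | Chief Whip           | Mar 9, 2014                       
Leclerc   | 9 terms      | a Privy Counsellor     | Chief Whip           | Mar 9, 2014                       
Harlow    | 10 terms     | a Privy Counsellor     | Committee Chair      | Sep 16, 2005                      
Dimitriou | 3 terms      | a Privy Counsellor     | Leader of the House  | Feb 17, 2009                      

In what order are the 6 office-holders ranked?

By the first rule: Harlow, Dimitriou, Leclerc, Lindqvist and Nakamura (each a Privy Counsellor); then Saleh (not a Privy Counsellor).
Among Harlow, Dimitriou, Leclerc, Lindqvist and Nakamura, by date first returned to the chamber (earlier first): Harlow (Sep 16, 2005) before Dimitriou (Feb 17, 2009) before Leclerc and Lindqvist (Mar 9, 2014) before Nakamura (Jul 16, 2015).
Leclerc and Lindqvist are each Chief Whip, so the next rule applies.
Leclerc and Lindqvist both have terms served 9 terms, so the next rule applies.
Among Leclerc and Lindqvist, alphabetically by surname: Leclerc before Lindqvist.
Full order: Harlow, Dimitriou, Leclerc, Lindqvist, Nakamura, Saleh.

Harlow, Dimitriou, Leclerc, Lindqvist, Nakamura, Saleh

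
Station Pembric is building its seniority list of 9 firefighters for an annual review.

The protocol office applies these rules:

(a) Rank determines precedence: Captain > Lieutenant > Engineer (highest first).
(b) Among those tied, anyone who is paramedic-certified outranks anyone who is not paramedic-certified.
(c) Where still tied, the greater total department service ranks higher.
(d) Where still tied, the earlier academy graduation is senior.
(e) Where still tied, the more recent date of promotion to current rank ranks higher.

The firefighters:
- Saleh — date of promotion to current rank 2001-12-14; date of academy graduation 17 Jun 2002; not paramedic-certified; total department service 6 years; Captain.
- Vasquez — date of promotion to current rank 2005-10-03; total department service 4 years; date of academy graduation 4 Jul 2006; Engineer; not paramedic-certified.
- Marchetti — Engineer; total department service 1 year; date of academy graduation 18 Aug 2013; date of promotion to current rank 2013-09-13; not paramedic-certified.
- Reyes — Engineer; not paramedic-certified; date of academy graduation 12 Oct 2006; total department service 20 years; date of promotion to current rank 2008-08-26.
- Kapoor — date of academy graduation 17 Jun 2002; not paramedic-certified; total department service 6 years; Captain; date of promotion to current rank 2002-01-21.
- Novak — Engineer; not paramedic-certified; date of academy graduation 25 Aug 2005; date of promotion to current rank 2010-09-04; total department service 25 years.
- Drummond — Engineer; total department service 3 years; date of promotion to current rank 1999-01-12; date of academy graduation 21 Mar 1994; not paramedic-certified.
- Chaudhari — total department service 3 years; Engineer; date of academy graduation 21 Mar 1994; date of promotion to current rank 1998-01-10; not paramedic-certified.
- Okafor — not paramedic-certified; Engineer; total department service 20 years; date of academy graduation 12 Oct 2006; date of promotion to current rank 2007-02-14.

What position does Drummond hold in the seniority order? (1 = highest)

By rank: Kapoor and Saleh (Captain); then Novak, Reyes, Okafor, Vasquez, Drummond, Chaudhari and Marchetti (Engineer).
Kapoor and Saleh are each not paramedic-certified, so the next rule applies.
Kapoor and Saleh both have total department service 6 years, so the next rule applies.
Kapoor and Saleh both have date of academy graduation 17 Jun 2002, so the next rule applies.
Among Kapoor and Saleh, by date of promotion to current rank (later first): Kapoor (2002-01-21) before Saleh (2001-12-14).
Novak, Reyes, Okafor, Vasquez, Drummond, Chaudhari and Marchetti are each not paramedic-certified, so the next rule applies.
Among Novak, Reyes, Okafor, Vasquez, Drummond, Chaudhari and Marchetti, by total department service (higher first): Novak (25 years) before Reyes and Okafor (20 years) before Vasquez (4 years) before Drummond and Chaudhari (3 years) before Marchetti (1 year).
Reyes and Okafor both have date of academy graduation 12 Oct 2006, so the next rule applies.
Among Reyes and Okafor, by date of promotion to current rank (later first): Reyes (2008-08-26) before Okafor (2007-02-14).
Drummond and Chaudhari both have date of academy graduation 21 Mar 1994, so the next rule applies.
Among Drummond and Chaudhari, by date of promotion to current rank (later first): Drummond (1999-01-12) before Chaudhari (1998-01-10).
Order: Kapoor, Saleh, Novak, Reyes, Okafor, Vasquez, Drummond, Chaudhari, Marchetti. So position 7.

7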